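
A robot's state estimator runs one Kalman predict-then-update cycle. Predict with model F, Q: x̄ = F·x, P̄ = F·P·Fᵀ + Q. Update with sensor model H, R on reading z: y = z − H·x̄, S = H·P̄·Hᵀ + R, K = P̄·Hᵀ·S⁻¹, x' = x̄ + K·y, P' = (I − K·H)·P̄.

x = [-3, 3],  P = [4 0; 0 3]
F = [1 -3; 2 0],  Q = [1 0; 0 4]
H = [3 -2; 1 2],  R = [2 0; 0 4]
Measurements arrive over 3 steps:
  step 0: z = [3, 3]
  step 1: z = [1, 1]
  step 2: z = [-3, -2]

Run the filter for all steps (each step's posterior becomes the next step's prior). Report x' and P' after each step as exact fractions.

step 0: x' = [6240/4781, 2526/4781], P' = [1760/4781 1448/4781; 1448/4781 2756/4781]
step 1: x' = [2709023/4655863, 2066552/4655863], P' = [1511476/4655863 1163368/4655863; 1163368/4655863 2354332/4655863]
step 2: x' = [-4596399108/4128164897, -701783822/4128164897], P' = [1336711148/4128164897 1030176536/4128164897; 1030176536/4128164897 2086087988/4128164897]

step 0: x̄ = F·x = [-12, -6]
step 0: P̄ = F·P·Fᵀ + Q = [32 8; 8 20]
step 0: y = z − H·x̄ = [27, 27]
step 0: S = H·P̄·Hᵀ + R = [274 48; 48 148]
step 0: K = P̄·Hᵀ·S⁻¹ = [1192/4781 1164/4781; -584/4781 1740/4781]
step 0: x' = x̄ + K·y = [6240/4781, 2526/4781]
step 0: P' = (I − K·H)·P̄ = [1760/4781 1448/4781; 1448/4781 2756/4781]
step 1: x̄ = F·x = [-1338/4781, 12480/4781]
step 1: P̄ = F·P·Fᵀ + Q = [22657/4781 -5168/4781; -5168/4781 26164/4781]
step 1: y = z − H·x̄ = [33755/4781, -18841/4781]
step 1: S = H·P̄·Hᵀ + R = [380147/4781 -57357/4781; -57357/4781 125765/4781]
step 1: K = P̄·Hᵀ·S⁻¹ = [1103846/4655863 959553/4655863; -609280/4655863 1468008/4655863]
step 1: x' = x̄ + K·y = [2709023/4655863, 2066552/4655863]
step 1: P' = (I − K·H)·P̄ = [1511476/4655863 1163368/4655863; 1163368/4655863 2354332/4655863]
step 2: x̄ = F·x = [-3490633/4655863, 5418046/4655863]
step 2: P̄ = F·P·Fᵀ + Q = [20376119/4655863 -3957256/4655863; -3957256/4655863 24669356/4655863]
step 2: y = z − H·x̄ = [7340402/4655863, -16657185/4655863]
step 2: S = H·P̄·Hᵀ + R = [338861293/4655863 -53378091/4655863; -53378091/4655863 121847971/4655863]
step 2: K = P̄·Hᵀ·S⁻¹ = [974890186/4128164897 849266055/4128164897; -540823184/4128164897 1300588128/4128164897]
step 2: x' = x̄ + K·y = [-4596399108/4128164897, -701783822/4128164897]
step 2: P' = (I − K·H)·P̄ = [1336711148/4128164897 1030176536/4128164897; 1030176536/4128164897 2086087988/4128164897]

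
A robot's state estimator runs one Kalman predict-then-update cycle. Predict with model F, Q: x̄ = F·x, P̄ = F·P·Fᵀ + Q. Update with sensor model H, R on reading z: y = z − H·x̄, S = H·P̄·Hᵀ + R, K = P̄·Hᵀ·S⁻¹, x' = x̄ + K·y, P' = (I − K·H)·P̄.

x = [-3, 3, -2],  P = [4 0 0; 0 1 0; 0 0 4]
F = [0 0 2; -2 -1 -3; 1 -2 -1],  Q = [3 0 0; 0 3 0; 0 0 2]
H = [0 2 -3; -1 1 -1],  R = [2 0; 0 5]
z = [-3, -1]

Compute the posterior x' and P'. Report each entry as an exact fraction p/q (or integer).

x' = [-719/626, -1341/313, -616/313]
P' = [3785/1252 -971/1252 -851/1252; -971/1252 9911/1252 6627/1252; -851/1252 6627/1252 4703/1252]

x̄ = F·x = [-4, 9, -7]
P̄ = F·P·Fᵀ + Q = [19 -24 -8; -24 56 6; -8 6 14]
y = z − H·x̄ = [-42, -21]
S = H·P̄·Hᵀ + R = [280 148; 148 114]
K = P̄·Hᵀ·S⁻¹ = [611/2504 -781/1252; -59/2504 851/1252; -855/2504 555/1252]
x' = x̄ + K·y = [-719/626, -1341/313, -616/313]
P' = (I − K·H)·P̄ = [3785/1252 -971/1252 -851/1252; -971/1252 9911/1252 6627/1252; -851/1252 6627/1252 4703/1252]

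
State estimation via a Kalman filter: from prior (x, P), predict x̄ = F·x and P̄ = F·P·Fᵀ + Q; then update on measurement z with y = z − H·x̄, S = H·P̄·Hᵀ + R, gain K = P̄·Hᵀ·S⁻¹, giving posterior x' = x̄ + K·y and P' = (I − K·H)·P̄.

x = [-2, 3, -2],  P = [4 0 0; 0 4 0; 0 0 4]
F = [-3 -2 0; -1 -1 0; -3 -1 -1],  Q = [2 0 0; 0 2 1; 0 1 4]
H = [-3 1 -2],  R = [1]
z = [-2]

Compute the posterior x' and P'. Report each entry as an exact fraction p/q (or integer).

x' = [-690/343, -85/49, 1082/343]
P' = [2666/1029 60/49 -3254/1029; 60/49 22/7 -11/49; -3254/1029 -11/49 4871/1029]

x̄ = F·x = [0, -1, 5]
P̄ = F·P·Fᵀ + Q = [54 20 44; 20 10 17; 44 17 48]
y = z − H·x̄ = [9]
S = H·P̄·Hᵀ + R = [1029]
K = P̄·Hᵀ·S⁻¹ = [-230/1029; -4/49; -211/1029]
x' = x̄ + K·y = [-690/343, -85/49, 1082/343]
P' = (I − K·H)·P̄ = [2666/1029 60/49 -3254/1029; 60/49 22/7 -11/49; -3254/1029 -11/49 4871/1029]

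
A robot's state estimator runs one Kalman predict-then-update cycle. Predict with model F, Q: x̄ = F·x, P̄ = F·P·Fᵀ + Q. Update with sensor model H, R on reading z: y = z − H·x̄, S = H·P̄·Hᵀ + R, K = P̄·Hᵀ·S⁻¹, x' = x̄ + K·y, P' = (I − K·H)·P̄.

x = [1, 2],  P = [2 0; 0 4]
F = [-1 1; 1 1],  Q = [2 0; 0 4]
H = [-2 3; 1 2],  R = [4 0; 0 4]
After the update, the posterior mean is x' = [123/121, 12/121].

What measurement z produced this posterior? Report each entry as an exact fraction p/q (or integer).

x̄ = F·x = [1, 3]
P̄ = F·P·Fᵀ + Q = [8 2; 2 10]
S = H·P̄·Hᵀ + R = [102 42; 42 60]
K = P̄·Hᵀ·S⁻¹ = [-92/363 137/363; 53/363 32/121]
x' − x̄ = [2/121, -351/121] = K·y
y = (KᵀK)⁻¹·Kᵀ·(x' − x̄) = [-9, -6]
z = y + H·x̄ = [-9, -6] + [7, 7] = [-2, 1]

z = [-2, 1]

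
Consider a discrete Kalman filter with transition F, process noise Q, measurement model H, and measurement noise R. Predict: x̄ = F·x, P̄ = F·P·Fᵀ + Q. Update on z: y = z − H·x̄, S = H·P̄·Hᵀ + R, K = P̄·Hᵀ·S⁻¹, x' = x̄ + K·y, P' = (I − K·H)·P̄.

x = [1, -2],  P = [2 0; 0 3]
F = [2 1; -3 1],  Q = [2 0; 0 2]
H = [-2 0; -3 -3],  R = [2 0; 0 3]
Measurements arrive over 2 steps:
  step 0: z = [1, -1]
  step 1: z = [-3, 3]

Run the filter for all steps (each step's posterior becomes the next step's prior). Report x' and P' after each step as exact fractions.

step 0: x' = [-201/463, 306/463], P' = [667/1389 -221/463; -221/463 371/463]
step 1: x' = [16227/13784, -14187/6892], P' = [110263/261896 -54291/130948; -54291/130948 47783/65474]

step 0: x̄ = F·x = [0, -5]
step 0: P̄ = F·P·Fᵀ + Q = [13 -9; -9 23]
step 0: y = z − H·x̄ = [1, -16]
step 0: S = H·P̄·Hᵀ + R = [54 24; 24 165]
step 0: K = P̄·Hᵀ·S⁻¹ = [-667/1389 -4/1389; 221/463 -150/463]
step 0: x' = x̄ + K·y = [-201/463, 306/463]
step 0: P' = (I − K·H)·P̄ = [667/1389 -221/463; -221/463 371/463]
step 1: x̄ = F·x = [-96/463, 909/463]
step 1: P̄ = F·P·Fᵀ + Q = [3907/1389 -742/463; -742/463 4624/463]
step 1: y = z − H·x̄ = [-1581/463, 3828/463]
step 1: S = H·P̄·Hᵀ + R = [18406/1389 3362/463; 3362/463 41370/463]
step 1: K = P̄·Hᵀ·S⁻¹ = [-110263/261896 -1681/261896; 54291/130948 -41275/130948]
step 1: x' = x̄ + K·y = [16227/13784, -14187/6892]
step 1: P' = (I − K·H)·P̄ = [110263/261896 -54291/130948; -54291/130948 47783/65474]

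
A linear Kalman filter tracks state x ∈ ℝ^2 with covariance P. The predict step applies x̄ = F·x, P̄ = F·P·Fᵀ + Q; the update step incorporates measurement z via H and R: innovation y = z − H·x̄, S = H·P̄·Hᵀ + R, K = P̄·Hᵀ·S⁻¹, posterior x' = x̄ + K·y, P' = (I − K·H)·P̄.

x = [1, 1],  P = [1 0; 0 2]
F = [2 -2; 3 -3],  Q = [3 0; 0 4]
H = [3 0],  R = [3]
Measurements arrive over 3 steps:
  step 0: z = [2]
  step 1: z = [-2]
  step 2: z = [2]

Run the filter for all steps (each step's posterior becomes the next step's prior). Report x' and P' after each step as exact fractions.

step 0: x̄ = F·x = [0, 0]
step 0: P̄ = F·P·Fᵀ + Q = [15 18; 18 31]
step 0: y = z − H·x̄ = [2]
step 0: S = H·P̄·Hᵀ + R = [138]
step 0: K = P̄·Hᵀ·S⁻¹ = [15/46; 9/23]
step 0: x' = x̄ + K·y = [15/23, 18/23]
step 0: P' = (I − K·H)·P̄ = [15/46 9/23; 9/23 227/23]
step 1: x̄ = F·x = [-6/23, -9/23]
step 1: P̄ = F·P·Fᵀ + Q = [935/23 1299/23; 1299/23 4081/46]
step 1: y = z − H·x̄ = [-28/23]
step 1: S = H·P̄·Hᵀ + R = [8484/23]
step 1: K = P̄·Hᵀ·S⁻¹ = [935/2828; 1299/2828]
step 1: x' = x̄ + K·y = [-67/101, -96/101]
step 1: P' = (I − K·H)·P̄ = [935/2828 1299/2828; 1299/2828 30797/2828]
step 2: x̄ = F·x = [58/101, 87/101]
step 2: P̄ = F·P·Fᵀ + Q = [4465/101 6243/101; 6243/101 19537/202]
step 2: y = z − H·x̄ = [28/101]
step 2: S = H·P̄·Hᵀ + R = [40488/101]
step 2: K = P̄·Hᵀ·S⁻¹ = [4465/13496; 6243/13496]
step 2: x' = x̄ + K·y = [321/482, 477/482]
step 2: P' = (I − K·H)·P̄ = [4465/13496 6243/13496; 6243/13496 147629/13496]

step 0: x' = [15/23, 18/23], P' = [15/46 9/23; 9/23 227/23]
step 1: x' = [-67/101, -96/101], P' = [935/2828 1299/2828; 1299/2828 30797/2828]
step 2: x' = [321/482, 477/482], P' = [4465/13496 6243/13496; 6243/13496 147629/13496]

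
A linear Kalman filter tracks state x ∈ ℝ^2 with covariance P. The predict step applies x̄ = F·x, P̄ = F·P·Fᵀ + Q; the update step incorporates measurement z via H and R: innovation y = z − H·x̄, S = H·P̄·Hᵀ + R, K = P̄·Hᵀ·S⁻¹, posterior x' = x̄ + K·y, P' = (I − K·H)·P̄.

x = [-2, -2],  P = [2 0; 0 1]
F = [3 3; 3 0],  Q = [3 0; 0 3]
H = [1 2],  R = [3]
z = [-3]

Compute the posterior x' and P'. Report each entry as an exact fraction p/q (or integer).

x̄ = F·x = [-12, -6]
P̄ = F·P·Fᵀ + Q = [30 18; 18 21]
y = z − H·x̄ = [21]
S = H·P̄·Hᵀ + R = [189]
K = P̄·Hᵀ·S⁻¹ = [22/63; 20/63]
x' = x̄ + K·y = [-14/3, 2/3]
P' = (I − K·H)·P̄ = [146/21 -62/21; -62/21 41/21]

x' = [-14/3, 2/3]
P' = [146/21 -62/21; -62/21 41/21]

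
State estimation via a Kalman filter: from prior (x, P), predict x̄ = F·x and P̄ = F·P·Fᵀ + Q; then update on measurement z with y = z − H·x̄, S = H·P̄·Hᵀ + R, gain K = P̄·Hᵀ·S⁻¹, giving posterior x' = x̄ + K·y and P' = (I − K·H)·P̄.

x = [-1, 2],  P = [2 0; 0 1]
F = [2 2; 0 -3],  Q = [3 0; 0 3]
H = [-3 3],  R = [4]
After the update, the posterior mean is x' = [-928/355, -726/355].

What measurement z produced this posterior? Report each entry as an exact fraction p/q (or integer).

z = [2]

x̄ = F·x = [2, -6]
P̄ = F·P·Fᵀ + Q = [15 -6; -6 12]
S = H·P̄·Hᵀ + R = [355]
K = P̄·Hᵀ·S⁻¹ = [-63/355; 54/355]
x' − x̄ = [-1638/355, 1404/355] = K·y
y = (KᵀK)⁻¹·Kᵀ·(x' − x̄) = [26]
z = y + H·x̄ = [26] + [-24] = [2]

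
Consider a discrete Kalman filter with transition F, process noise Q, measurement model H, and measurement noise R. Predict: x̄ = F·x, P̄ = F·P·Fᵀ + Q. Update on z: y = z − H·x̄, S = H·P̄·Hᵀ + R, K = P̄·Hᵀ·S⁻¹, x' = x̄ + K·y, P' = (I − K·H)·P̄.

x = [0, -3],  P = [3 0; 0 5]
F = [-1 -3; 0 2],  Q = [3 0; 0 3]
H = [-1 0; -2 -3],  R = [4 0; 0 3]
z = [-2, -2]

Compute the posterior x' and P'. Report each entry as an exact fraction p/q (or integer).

x' = [1210/471, -175/157]
P' = [580/157 -384/157; -384/157 607/314]

x̄ = F·x = [9, -6]
P̄ = F·P·Fᵀ + Q = [51 -30; -30 23]
y = z − H·x̄ = [7, -2]
S = H·P̄·Hᵀ + R = [55 12; 12 54]
K = P̄·Hᵀ·S⁻¹ = [-145/157 -8/471; 96/157 -95/314]
x' = x̄ + K·y = [1210/471, -175/157]
P' = (I − K·H)·P̄ = [580/157 -384/157; -384/157 607/314]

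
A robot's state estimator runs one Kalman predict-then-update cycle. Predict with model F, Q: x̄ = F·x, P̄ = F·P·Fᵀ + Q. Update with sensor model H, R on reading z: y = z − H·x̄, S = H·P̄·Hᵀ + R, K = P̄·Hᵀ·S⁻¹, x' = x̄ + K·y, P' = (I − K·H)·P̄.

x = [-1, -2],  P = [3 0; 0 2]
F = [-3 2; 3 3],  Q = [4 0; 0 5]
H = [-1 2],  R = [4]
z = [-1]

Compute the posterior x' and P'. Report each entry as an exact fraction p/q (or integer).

x̄ = F·x = [-1, -9]
P̄ = F·P·Fᵀ + Q = [39 -15; -15 50]
y = z − H·x̄ = [16]
S = H·P̄·Hᵀ + R = [303]
K = P̄·Hᵀ·S⁻¹ = [-23/101; 115/303]
x' = x̄ + K·y = [-469/101, -887/303]
P' = (I − K·H)·P̄ = [2352/101 1130/101; 1130/101 1925/303]

x' = [-469/101, -887/303]
P' = [2352/101 1130/101; 1130/101 1925/303]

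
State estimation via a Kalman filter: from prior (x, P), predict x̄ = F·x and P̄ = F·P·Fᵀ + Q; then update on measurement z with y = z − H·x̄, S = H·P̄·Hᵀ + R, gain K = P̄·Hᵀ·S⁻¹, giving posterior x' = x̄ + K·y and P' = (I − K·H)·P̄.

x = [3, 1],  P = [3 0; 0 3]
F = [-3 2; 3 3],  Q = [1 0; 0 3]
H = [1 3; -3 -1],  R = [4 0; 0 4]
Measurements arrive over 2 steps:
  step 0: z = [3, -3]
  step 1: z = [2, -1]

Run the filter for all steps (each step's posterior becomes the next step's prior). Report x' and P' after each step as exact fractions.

step 0: x̄ = F·x = [-7, 12]
step 0: P̄ = F·P·Fᵀ + Q = [40 -9; -9 57]
step 0: y = z − H·x̄ = [-26, -12]
step 0: S = H·P̄·Hᵀ + R = [503 -201; -201 367]
step 0: K = P̄·Hᵀ·S⁻¹ = [-877/7210 -2661/7210; 954/2575 312/2575]
step 0: x' = x̄ + K·y = [2132/3605, 2352/2575]
step 0: P' = (I − K·H)·P̄ = [443/721 -189/515; -189/515 1587/2575]
step 1: x̄ = F·x = [948/18025, 81372/18025]
step 1: P̄ = F·P·Fᵀ + Q = [241516/18025 -13176/18025; -13176/18025 134661/18025]
step 1: y = z − H·x̄ = [-209014/18025, 66191/18025]
step 1: S = H·P̄·Hᵀ + R = [1446509/18025 -996771/18025; -996771/18025 2301349/18025]
step 1: K = P̄·Hᵀ·S⁻¹ = [-1693690/16195351 -5739738/16195351; 11158911/32390702 3494235/32390702]
step 1: x' = x̄ + K·y = [-585902/16195351, 29659611/32390702]
step 1: P' = (I − K·H)·P̄ = [9456452/16195351 -5410404/16195351; -5410404/16195351 9242742/16195351]

step 0: x' = [2132/3605, 2352/2575], P' = [443/721 -189/515; -189/515 1587/2575]
step 1: x' = [-585902/16195351, 29659611/32390702], P' = [9456452/16195351 -5410404/16195351; -5410404/16195351 9242742/16195351]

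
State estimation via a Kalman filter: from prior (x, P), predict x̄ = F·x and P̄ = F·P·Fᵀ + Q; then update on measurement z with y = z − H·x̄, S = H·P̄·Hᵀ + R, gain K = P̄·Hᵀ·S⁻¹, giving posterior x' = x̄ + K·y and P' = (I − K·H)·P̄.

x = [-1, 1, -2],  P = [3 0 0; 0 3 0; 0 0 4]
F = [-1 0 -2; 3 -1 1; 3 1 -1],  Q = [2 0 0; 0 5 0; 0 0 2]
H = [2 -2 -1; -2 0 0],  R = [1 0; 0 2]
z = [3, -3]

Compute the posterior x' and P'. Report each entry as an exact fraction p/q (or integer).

x' = [2078/1359, -10981/9513, 22237/9513]
P' = [644/1359 245/1359 787/1359; 245/1359 25661/9513 -44834/9513; 787/1359 -44834/9513 103886/9513]

x̄ = F·x = [5, -6, 0]
P̄ = F·P·Fᵀ + Q = [21 -17 -1; -17 39 20; -1 20 36]
y = z − H·x̄ = [-19, 7]
S = H·P̄·Hᵀ + R = [497 -154; -154 86]
K = P̄·Hᵀ·S⁻¹ = [11/1359 -644/1359; -3058/9513 -245/1359; -3200/9513 -787/1359]
x' = x̄ + K·y = [2078/1359, -10981/9513, 22237/9513]
P' = (I − K·H)·P̄ = [644/1359 245/1359 787/1359; 245/1359 25661/9513 -44834/9513; 787/1359 -44834/9513 103886/9513]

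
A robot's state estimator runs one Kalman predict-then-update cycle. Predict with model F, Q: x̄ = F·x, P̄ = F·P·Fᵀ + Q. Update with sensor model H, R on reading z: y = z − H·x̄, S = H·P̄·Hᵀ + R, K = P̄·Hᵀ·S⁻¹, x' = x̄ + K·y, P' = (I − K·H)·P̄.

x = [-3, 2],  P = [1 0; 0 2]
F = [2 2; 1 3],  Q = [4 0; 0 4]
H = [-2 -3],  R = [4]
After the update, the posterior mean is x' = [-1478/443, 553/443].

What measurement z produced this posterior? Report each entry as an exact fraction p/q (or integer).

x̄ = F·x = [-2, 3]
P̄ = F·P·Fᵀ + Q = [16 14; 14 23]
S = H·P̄·Hᵀ + R = [443]
K = P̄·Hᵀ·S⁻¹ = [-74/443; -97/443]
x' − x̄ = [-592/443, -776/443] = K·y
y = (KᵀK)⁻¹·Kᵀ·(x' − x̄) = [8]
z = y + H·x̄ = [8] + [-5] = [3]

z = [3]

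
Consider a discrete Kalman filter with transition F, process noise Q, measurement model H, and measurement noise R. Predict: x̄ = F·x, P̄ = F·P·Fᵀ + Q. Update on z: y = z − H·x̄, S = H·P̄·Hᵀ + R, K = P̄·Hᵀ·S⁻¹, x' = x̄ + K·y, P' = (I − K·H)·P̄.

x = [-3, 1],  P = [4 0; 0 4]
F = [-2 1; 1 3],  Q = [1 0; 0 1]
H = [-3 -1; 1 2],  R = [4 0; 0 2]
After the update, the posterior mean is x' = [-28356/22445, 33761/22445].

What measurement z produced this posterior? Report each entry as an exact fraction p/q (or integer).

x̄ = F·x = [7, 0]
P̄ = F·P·Fᵀ + Q = [21 4; 4 41]
S = H·P̄·Hᵀ + R = [258 -173; -173 203]
K = P̄·Hᵀ·S⁻¹ = [-8584/22445 -4109/22445; 4119/22445 13019/22445]
x' − x̄ = [-185471/22445, 33761/22445] = K·y
y = (KᵀK)⁻¹·Kᵀ·(x' − x̄) = [24, -5]
z = y + H·x̄ = [24, -5] + [-21, 7] = [3, 2]

z = [3, 2]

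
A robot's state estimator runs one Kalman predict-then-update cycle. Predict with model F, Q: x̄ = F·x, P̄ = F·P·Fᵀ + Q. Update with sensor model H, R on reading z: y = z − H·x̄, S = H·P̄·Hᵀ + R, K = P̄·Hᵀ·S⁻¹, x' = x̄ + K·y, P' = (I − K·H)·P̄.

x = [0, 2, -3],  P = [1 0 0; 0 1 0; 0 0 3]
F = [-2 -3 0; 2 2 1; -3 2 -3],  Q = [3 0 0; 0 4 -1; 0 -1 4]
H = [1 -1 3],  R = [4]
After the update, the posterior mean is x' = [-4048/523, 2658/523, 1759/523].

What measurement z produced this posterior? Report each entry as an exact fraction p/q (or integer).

x̄ = F·x = [-6, 1, 13]
P̄ = F·P·Fᵀ + Q = [16 -10 0; -10 15 -12; 0 -12 44]
S = H·P̄·Hᵀ + R = [523]
K = P̄·Hᵀ·S⁻¹ = [26/523; -61/523; 144/523]
x' − x̄ = [-910/523, 2135/523, -5040/523] = K·y
y = (KᵀK)⁻¹·Kᵀ·(x' − x̄) = [-35]
z = y + H·x̄ = [-35] + [32] = [-3]

z = [-3]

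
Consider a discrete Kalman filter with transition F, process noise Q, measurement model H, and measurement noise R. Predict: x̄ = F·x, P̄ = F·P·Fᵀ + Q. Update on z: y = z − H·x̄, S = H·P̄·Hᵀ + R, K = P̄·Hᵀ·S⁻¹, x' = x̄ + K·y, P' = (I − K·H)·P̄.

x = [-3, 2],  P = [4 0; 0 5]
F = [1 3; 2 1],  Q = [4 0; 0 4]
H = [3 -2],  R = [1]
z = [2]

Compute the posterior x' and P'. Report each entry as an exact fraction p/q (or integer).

x' = [-789/302, -1493/302]
P' = [3237/302 4799/302; 4799/302 7189/302]

x̄ = F·x = [3, -4]
P̄ = F·P·Fᵀ + Q = [53 23; 23 25]
y = z − H·x̄ = [-15]
S = H·P̄·Hᵀ + R = [302]
K = P̄·Hᵀ·S⁻¹ = [113/302; 19/302]
x' = x̄ + K·y = [-789/302, -1493/302]
P' = (I − K·H)·P̄ = [3237/302 4799/302; 4799/302 7189/302]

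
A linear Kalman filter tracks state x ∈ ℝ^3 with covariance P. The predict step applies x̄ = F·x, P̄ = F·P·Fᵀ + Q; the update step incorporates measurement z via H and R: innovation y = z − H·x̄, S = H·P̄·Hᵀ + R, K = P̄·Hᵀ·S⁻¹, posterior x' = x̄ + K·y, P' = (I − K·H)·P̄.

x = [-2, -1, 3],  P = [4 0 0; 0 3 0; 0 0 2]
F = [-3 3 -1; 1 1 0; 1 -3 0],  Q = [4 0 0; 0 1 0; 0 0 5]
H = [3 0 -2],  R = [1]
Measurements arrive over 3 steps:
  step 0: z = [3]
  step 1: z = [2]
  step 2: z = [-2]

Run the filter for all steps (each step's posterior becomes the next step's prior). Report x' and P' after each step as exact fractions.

step 0: x̄ = F·x = [0, -3, 1]
step 0: P̄ = F·P·Fᵀ + Q = [69 -3 -39; -3 8 -5; -39 -5 36]
step 0: y = z − H·x̄ = [5]
step 0: S = H·P̄·Hᵀ + R = [1234]
step 0: K = P̄·Hᵀ·S⁻¹ = [285/1234; 1/1234; -189/1234]
step 0: x' = x̄ + K·y = [1425/1234, -3697/1234, 289/1234]
step 0: P' = (I − K·H)·P̄ = [3921/1234 -3987/1234 5739/1234; -3987/1234 9871/1234 -5981/1234; 5739/1234 -5981/1234 8703/1234]
step 1: x̄ = F·x = [-15655/1234, -1136/617, 6258/617]
step 1: P̄ = F·P·Fᵀ + Q = [279853/1234 9046/617 -86064/617; 9046/617 3526/617 -8859/617; -86064/617 -8859/617 61426/617]
step 1: y = z − H·x̄ = [74465/1234]
step 1: S = H·P̄·Hᵀ + R = [5076855/1234]
step 1: K = P̄·Hᵀ·S⁻¹ = [26307/112819; 1424/80585; -762088/5076855]
step 1: x' = x̄ + K·y = [156215/112819, -12488/16117, 1100978/1015371]
step 1: P' = (I − K·H)·P̄ = [348553/112819 -36922/16117 509676/112819; -36922/16117 356998/80585 -277627/80585; 509676/112819 -277627/80585 34784174/5076855]
step 2: x̄ = F·x = [-7679015/1015371, 969/1589, 418463/112819]
step 2: P̄ = F·P·Fᵀ + Q = [850576691/5076855 23432/7945 -51604956/564095; 23432/7945 31286/7945 -44643/7945; -51604956/564095 -44643/7945 34807734/564095]
step 2: y = z − H·x̄ = [9512879/338457]
step 2: S = H·P̄·Hᵀ + R = [1609631194/564095]
step 2: K = P̄·Hᵀ·S⁻¹ = [1160206427/4828893582; 5665161/804815597; -112215168/804815597]
step 2: x' = x̄ + K·y = [-11730991483/14486680746, 650019104/804815597, -168803327/804815597]
step 2: P' = (I − K·H)·P̄ = [40836776555/14486680746 -1510329927/804815597 3306380844/804815597; -1510329927/804815597 3055431472/804815597 -2268327471/804815597; 3306380844/804815597 -2268327471/804815597 5015678850/804815597]

step 0: x' = [1425/1234, -3697/1234, 289/1234], P' = [3921/1234 -3987/1234 5739/1234; -3987/1234 9871/1234 -5981/1234; 5739/1234 -5981/1234 8703/1234]
step 1: x' = [156215/112819, -12488/16117, 1100978/1015371], P' = [348553/112819 -36922/16117 509676/112819; -36922/16117 356998/80585 -277627/80585; 509676/112819 -277627/80585 34784174/5076855]
step 2: x' = [-11730991483/14486680746, 650019104/804815597, -168803327/804815597], P' = [40836776555/14486680746 -1510329927/804815597 3306380844/804815597; -1510329927/804815597 3055431472/804815597 -2268327471/804815597; 3306380844/804815597 -2268327471/804815597 5015678850/804815597]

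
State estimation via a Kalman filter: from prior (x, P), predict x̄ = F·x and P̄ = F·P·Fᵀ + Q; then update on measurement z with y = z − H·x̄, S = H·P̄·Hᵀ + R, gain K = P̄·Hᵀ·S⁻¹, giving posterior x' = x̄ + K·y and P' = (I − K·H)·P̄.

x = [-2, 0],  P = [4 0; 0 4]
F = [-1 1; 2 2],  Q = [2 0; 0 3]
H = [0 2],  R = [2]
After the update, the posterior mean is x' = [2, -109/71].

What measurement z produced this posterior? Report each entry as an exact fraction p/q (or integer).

x̄ = F·x = [2, -4]
P̄ = F·P·Fᵀ + Q = [10 0; 0 35]
S = H·P̄·Hᵀ + R = [142]
K = P̄·Hᵀ·S⁻¹ = [0; 35/71]
x' − x̄ = [0, 175/71] = K·y
y = (KᵀK)⁻¹·Kᵀ·(x' − x̄) = [5]
z = y + H·x̄ = [5] + [-8] = [-3]

z = [-3]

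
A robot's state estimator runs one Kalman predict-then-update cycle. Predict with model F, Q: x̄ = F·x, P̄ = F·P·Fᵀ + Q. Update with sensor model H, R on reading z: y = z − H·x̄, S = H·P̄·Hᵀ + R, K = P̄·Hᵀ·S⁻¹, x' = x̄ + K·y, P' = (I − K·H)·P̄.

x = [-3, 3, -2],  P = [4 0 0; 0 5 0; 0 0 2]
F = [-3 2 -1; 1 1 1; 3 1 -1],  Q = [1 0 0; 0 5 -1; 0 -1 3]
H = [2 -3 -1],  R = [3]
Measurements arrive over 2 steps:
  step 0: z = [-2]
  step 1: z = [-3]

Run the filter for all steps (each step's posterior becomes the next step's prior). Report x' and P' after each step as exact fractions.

step 0: x' = [4085/657, 1906/657, 3628/657], P' = [15047/657 8152/657 5176/657; 8152/657 5612/657 -322/657; 5176/657 -322/657 11726/657]
step 1: x' = [-4154193/2883473, 3235377/2883473, -9179415/2883473], P' = [46586594/2883473 1562919/2883473 86921245/2883473; 1562919/2883473 7286766/2883473 -17486406/2883473; 86921245/2883473 -17486406/2883473 228075680/2883473]

step 0: x̄ = F·x = [17, -2, -4]
step 0: P̄ = F·P·Fᵀ + Q = [59 -4 -24; -4 16 14; -24 14 46]
step 0: y = z − H·x̄ = [-46]
step 0: S = H·P̄·Hᵀ + R = [657]
step 0: K = P̄·Hᵀ·S⁻¹ = [154/657; -70/657; -136/657]
step 0: x' = x̄ + K·y = [4085/657, 1906/657, 3628/657]
step 0: P' = (I − K·H)·P̄ = [15047/657 8152/657 5176/657; 8152/657 5612/657 -322/657; 5176/657 -322/657 11726/657]
step 1: x̄ = F·x = [-12071/657, 9619/657, 3511/219]
step 1: P̄ = F·P·Fᵀ + Q = [104774/657 -74821/657 -29017/219; -74821/657 61682/657 27110/219; -29017/219 27110/219 19248/73]
step 1: y = z − H·x̄ = [61561/657]
step 1: S = H·P̄·Hᵀ + R = [2883473/657]
step 1: K = P̄·Hᵀ·S⁻¹ = [521062/2883473; -416018/2883473; -591324/2883473]
step 1: x' = x̄ + K·y = [-4154193/2883473, 3235377/2883473, -9179415/2883473]
step 1: P' = (I − K·H)·P̄ = [46586594/2883473 1562919/2883473 86921245/2883473; 1562919/2883473 7286766/2883473 -17486406/2883473; 86921245/2883473 -17486406/2883473 228075680/2883473]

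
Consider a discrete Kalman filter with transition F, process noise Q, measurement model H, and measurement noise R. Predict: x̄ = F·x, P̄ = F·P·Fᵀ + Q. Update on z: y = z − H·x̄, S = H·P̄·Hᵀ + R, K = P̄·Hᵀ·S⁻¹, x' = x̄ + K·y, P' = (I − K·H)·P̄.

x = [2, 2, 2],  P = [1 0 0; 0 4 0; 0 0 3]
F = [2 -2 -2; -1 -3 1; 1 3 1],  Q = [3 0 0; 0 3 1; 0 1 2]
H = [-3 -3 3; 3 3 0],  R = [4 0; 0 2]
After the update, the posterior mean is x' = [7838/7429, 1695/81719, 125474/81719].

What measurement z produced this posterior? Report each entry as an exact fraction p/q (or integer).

z = [1, 3]

x̄ = F·x = [-4, -6, 10]
P̄ = F·P·Fᵀ + Q = [35 16 -28; 16 43 -33; -28 -33 42]
S = H·P̄·Hᵀ + R = [2470 -1539; -1539 992]
K = P̄·Hᵀ·S⁻¹ = [33/7429 63/391; -1389/81719 654/4301; 24891/81719 1239/4301]
x' − x̄ = [37554/7429, 492009/81719, -691716/81719] = K·y
y = (KᵀK)⁻¹·Kᵀ·(x' − x̄) = [-59, 33]
z = y + H·x̄ = [-59, 33] + [60, -30] = [1, 3]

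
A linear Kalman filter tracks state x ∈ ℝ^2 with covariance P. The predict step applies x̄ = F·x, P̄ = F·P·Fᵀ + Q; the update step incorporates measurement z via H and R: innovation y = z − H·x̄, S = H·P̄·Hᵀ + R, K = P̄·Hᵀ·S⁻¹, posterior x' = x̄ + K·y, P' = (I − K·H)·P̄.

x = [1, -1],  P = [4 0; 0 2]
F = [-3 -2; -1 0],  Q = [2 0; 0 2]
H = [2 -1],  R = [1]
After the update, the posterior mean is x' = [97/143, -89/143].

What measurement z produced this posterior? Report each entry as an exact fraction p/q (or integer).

z = [2]

x̄ = F·x = [-1, -1]
P̄ = F·P·Fᵀ + Q = [46 12; 12 6]
S = H·P̄·Hᵀ + R = [143]
K = P̄·Hᵀ·S⁻¹ = [80/143; 18/143]
x' − x̄ = [240/143, 54/143] = K·y
y = (KᵀK)⁻¹·Kᵀ·(x' − x̄) = [3]
z = y + H·x̄ = [3] + [-1] = [2]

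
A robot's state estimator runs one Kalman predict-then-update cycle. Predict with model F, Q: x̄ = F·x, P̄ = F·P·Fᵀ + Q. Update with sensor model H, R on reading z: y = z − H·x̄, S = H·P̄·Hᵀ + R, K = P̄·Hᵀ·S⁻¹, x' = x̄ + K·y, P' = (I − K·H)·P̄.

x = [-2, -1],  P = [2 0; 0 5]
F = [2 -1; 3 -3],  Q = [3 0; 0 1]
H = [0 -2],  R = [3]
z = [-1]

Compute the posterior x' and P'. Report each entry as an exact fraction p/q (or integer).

x' = [-57/37, 17/37]
P' = [1228/259 81/259; 81/259 192/259]

x̄ = F·x = [-3, -3]
P̄ = F·P·Fᵀ + Q = [16 27; 27 64]
y = z − H·x̄ = [-7]
S = H·P̄·Hᵀ + R = [259]
K = P̄·Hᵀ·S⁻¹ = [-54/259; -128/259]
x' = x̄ + K·y = [-57/37, 17/37]
P' = (I − K·H)·P̄ = [1228/259 81/259; 81/259 192/259]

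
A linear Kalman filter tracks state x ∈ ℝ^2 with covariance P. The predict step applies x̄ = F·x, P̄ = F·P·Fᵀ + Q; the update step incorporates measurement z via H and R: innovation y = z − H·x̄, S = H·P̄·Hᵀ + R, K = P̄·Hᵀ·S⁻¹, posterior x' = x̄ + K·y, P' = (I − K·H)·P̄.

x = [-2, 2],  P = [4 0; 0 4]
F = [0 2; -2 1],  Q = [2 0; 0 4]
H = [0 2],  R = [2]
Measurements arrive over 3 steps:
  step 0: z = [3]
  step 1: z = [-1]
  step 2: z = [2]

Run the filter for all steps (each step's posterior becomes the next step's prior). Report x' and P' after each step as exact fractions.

step 0: x' = [124/49, 78/49], P' = [754/49 8/49; 8/49 24/49]
step 1: x' = [20652/6457, -3374/6457], P' = [25554/6457 16/6457; 16/6457 3204/6457]
step 2: x' = [-36092/53765, 43538/53765], P' = [1058754/268825 6344/268825; 6344/268825 131184/268825]

step 0: x̄ = F·x = [4, 6]
step 0: P̄ = F·P·Fᵀ + Q = [18 8; 8 24]
step 0: y = z − H·x̄ = [-9]
step 0: S = H·P̄·Hᵀ + R = [98]
step 0: K = P̄·Hᵀ·S⁻¹ = [8/49; 24/49]
step 0: x' = x̄ + K·y = [124/49, 78/49]
step 0: P' = (I − K·H)·P̄ = [754/49 8/49; 8/49 24/49]
step 1: x̄ = F·x = [156/49, -170/49]
step 1: P̄ = F·P·Fᵀ + Q = [194/49 16/49; 16/49 3204/49]
step 1: y = z − H·x̄ = [291/49]
step 1: S = H·P̄·Hᵀ + R = [12914/49]
step 1: K = P̄·Hᵀ·S⁻¹ = [16/6457; 3204/6457]
step 1: x' = x̄ + K·y = [20652/6457, -3374/6457]
step 1: P' = (I − K·H)·P̄ = [25554/6457 16/6457; 16/6457 3204/6457]
step 2: x̄ = F·x = [-6748/6457, -44678/6457]
step 2: P̄ = F·P·Fᵀ + Q = [25730/6457 6344/6457; 6344/6457 131184/6457]
step 2: y = z − H·x̄ = [102270/6457]
step 2: S = H·P̄·Hᵀ + R = [537650/6457]
step 2: K = P̄·Hᵀ·S⁻¹ = [6344/268825; 131184/268825]
step 2: x' = x̄ + K·y = [-36092/53765, 43538/53765]
step 2: P' = (I − K·H)·P̄ = [1058754/268825 6344/268825; 6344/268825 131184/268825]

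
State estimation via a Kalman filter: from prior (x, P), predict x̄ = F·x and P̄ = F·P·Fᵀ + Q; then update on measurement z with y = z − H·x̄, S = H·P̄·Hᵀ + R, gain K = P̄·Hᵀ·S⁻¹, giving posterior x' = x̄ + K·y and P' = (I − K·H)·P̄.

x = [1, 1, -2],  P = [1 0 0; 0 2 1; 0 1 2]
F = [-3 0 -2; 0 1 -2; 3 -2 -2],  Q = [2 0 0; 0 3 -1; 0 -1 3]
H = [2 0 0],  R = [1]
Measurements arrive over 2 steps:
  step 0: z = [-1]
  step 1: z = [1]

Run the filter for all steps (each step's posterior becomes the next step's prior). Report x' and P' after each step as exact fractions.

step 0: x' = [-37/77, 349/77, 367/77], P' = [19/77 6/77 3/77; 6/77 549/77 313/77; 3/77 313/77 2736/77]
step 1: x' = [349/719, 2033/719, -54805/5033], P' = [1615/6471 1474/6471 1723/6471; 1474/6471 89992/6471 -49943/6471; 1723/6471 -49943/6471 1819126/45297]

step 0: x̄ = F·x = [1, 5, 5]
step 0: P̄ = F·P·Fᵀ + Q = [19 6 3; 6 9 5; 3 5 36]
step 0: y = z − H·x̄ = [-3]
step 0: S = H·P̄·Hᵀ + R = [77]
step 0: K = P̄·Hᵀ·S⁻¹ = [38/77; 12/77; 6/77]
step 0: x' = x̄ + K·y = [-37/77, 349/77, 367/77]
step 0: P' = (I − K·H)·P̄ = [19/77 6/77 3/77; 6/77 549/77 313/77; 3/77 313/77 2736/77]
step 1: x̄ = F·x = [-89/11, -5, -1543/77]
step 1: P̄ = F·P·Fᵀ + Q = [1615/11 134 1723/11; 134 136 135; 1723/11 135 15938/77]
step 1: y = z − H·x̄ = [189/11]
step 1: S = H·P̄·Hᵀ + R = [6471/11]
step 1: K = P̄·Hᵀ·S⁻¹ = [3230/6471; 2948/6471; 3446/6471]
step 1: x' = x̄ + K·y = [349/719, 2033/719, -54805/5033]
step 1: P' = (I − K·H)·P̄ = [1615/6471 1474/6471 1723/6471; 1474/6471 89992/6471 -49943/6471; 1723/6471 -49943/6471 1819126/45297]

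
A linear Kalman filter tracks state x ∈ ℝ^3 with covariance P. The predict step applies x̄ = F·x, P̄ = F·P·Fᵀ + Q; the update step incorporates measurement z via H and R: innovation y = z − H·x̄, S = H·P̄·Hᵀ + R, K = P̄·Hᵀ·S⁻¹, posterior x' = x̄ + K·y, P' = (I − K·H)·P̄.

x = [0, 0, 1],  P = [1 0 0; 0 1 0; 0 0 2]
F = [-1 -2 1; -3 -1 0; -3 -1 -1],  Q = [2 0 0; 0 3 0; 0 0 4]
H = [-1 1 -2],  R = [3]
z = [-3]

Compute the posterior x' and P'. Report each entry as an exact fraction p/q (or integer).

x' = [91/51, 16/17, 49/51]
P' = [359/51 45/17 -97/51; 45/17 173/17 70/17; -97/51 70/17 191/51]

x̄ = F·x = [1, 0, -1]
P̄ = F·P·Fᵀ + Q = [9 5 3; 5 13 10; 3 10 16]
y = z − H·x̄ = [-4]
S = H·P̄·Hᵀ + R = [51]
K = P̄·Hᵀ·S⁻¹ = [-10/51; -4/17; -25/51]
x' = x̄ + K·y = [91/51, 16/17, 49/51]
P' = (I − K·H)·P̄ = [359/51 45/17 -97/51; 45/17 173/17 70/17; -97/51 70/17 191/51]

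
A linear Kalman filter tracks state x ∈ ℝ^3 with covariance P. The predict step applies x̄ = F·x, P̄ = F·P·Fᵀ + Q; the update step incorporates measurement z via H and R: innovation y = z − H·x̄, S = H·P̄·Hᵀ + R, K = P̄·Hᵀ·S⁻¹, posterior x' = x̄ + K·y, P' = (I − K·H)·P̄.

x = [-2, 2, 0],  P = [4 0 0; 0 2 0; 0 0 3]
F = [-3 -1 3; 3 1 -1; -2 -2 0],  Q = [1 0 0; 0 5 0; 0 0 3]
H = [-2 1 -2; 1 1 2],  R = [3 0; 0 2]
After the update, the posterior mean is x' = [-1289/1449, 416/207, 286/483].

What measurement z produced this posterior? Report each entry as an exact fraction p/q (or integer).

z = [3, 3]

x̄ = F·x = [4, -4, 0]
P̄ = F·P·Fᵀ + Q = [66 -47 28; -47 46 -28; 28 -28 27]
S = H·P̄·Hᵀ + R = [945 -315; -315 128]
K = P̄·Hᵀ·S⁻¹ = [-1291/4347 -10/69; 1019/3105 25/69; -218/7245 8/23]
x' − x̄ = [-7085/1449, 1244/207, 286/483] = K·y
y = (KᵀK)⁻¹·Kᵀ·(x' − x̄) = [15, 3]
z = y + H·x̄ = [15, 3] + [-12, 0] = [3, 3]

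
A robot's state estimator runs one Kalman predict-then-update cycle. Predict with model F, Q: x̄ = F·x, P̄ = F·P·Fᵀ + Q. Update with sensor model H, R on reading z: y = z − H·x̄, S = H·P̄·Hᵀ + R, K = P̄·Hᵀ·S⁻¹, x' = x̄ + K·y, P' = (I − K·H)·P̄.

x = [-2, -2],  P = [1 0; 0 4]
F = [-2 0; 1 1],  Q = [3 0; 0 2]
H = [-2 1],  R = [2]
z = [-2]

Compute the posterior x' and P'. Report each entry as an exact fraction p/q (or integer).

x̄ = F·x = [4, -4]
P̄ = F·P·Fᵀ + Q = [7 -2; -2 7]
y = z − H·x̄ = [10]
S = H·P̄·Hᵀ + R = [45]
K = P̄·Hᵀ·S⁻¹ = [-16/45; 11/45]
x' = x̄ + K·y = [4/9, -14/9]
P' = (I − K·H)·P̄ = [59/45 86/45; 86/45 194/45]

x' = [4/9, -14/9]
P' = [59/45 86/45; 86/45 194/45]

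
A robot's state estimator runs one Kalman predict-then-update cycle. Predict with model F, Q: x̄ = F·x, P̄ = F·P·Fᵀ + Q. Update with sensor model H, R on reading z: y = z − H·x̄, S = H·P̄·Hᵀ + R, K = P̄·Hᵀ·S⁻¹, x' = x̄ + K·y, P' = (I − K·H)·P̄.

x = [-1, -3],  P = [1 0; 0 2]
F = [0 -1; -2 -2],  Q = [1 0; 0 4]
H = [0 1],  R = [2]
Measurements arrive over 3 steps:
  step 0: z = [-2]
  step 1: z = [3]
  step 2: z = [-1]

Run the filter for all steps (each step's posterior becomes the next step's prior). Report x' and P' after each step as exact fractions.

step 0: x̄ = F·x = [3, 8]
step 0: P̄ = F·P·Fᵀ + Q = [3 4; 4 16]
step 0: y = z − H·x̄ = [-10]
step 0: S = H·P̄·Hᵀ + R = [18]
step 0: K = P̄·Hᵀ·S⁻¹ = [2/9; 8/9]
step 0: x' = x̄ + K·y = [7/9, -8/9]
step 0: P' = (I − K·H)·P̄ = [19/9 4/9; 4/9 16/9]
step 1: x̄ = F·x = [8/9, 2/9]
step 1: P̄ = F·P·Fᵀ + Q = [25/9 40/9; 40/9 208/9]
step 1: y = z − H·x̄ = [25/9]
step 1: S = H·P̄·Hᵀ + R = [226/9]
step 1: K = P̄·Hᵀ·S⁻¹ = [20/113; 104/113]
step 1: x' = x̄ + K·y = [156/113, 314/113]
step 1: P' = (I − K·H)·P̄ = [225/113 40/113; 40/113 208/113]
step 2: x̄ = F·x = [-314/113, -940/113]
step 2: P̄ = F·P·Fᵀ + Q = [321/113 496/113; 496/113 2504/113]
step 2: y = z − H·x̄ = [827/113]
step 2: S = H·P̄·Hᵀ + R = [2730/113]
step 2: K = P̄·Hᵀ·S⁻¹ = [248/1365; 1252/1365]
step 2: x' = x̄ + K·y = [-1978/1365, -2192/1365]
step 2: P' = (I − K·H)·P̄ = [2789/1365 496/1365; 496/1365 2504/1365]

step 0: x' = [7/9, -8/9], P' = [19/9 4/9; 4/9 16/9]
step 1: x' = [156/113, 314/113], P' = [225/113 40/113; 40/113 208/113]
step 2: x' = [-1978/1365, -2192/1365], P' = [2789/1365 496/1365; 496/1365 2504/1365]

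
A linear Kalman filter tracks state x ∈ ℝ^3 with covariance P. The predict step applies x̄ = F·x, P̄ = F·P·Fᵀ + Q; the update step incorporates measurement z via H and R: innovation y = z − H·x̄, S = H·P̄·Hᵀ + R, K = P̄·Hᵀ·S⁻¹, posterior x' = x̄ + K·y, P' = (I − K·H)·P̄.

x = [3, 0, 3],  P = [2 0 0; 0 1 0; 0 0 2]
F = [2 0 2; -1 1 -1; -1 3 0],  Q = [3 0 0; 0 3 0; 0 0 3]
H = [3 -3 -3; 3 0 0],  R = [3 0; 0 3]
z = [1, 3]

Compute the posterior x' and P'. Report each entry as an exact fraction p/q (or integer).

x̄ = F·x = [12, -6, -3]
P̄ = F·P·Fᵀ + Q = [19 -8 -4; -8 8 5; -4 5 14]
y = z − H·x̄ = [-62, -33]
S = H·P̄·Hᵀ + R = [678 279; 279 174]
K = P̄·Hᵀ·S⁻¹ = [31/4459 1411/4459; -474/4459 145/4459; -74/343 95/343]
x' = x̄ + K·y = [5023/4459, -2151/4459, 424/343]
P' = (I − K·H)·P̄ = [1411/4459 145/4459 95/343; 145/4459 9290/4459 -667/343; 95/343 -667/343 836/343]

x' = [5023/4459, -2151/4459, 424/343]
P' = [1411/4459 145/4459 95/343; 145/4459 9290/4459 -667/343; 95/343 -667/343 836/343]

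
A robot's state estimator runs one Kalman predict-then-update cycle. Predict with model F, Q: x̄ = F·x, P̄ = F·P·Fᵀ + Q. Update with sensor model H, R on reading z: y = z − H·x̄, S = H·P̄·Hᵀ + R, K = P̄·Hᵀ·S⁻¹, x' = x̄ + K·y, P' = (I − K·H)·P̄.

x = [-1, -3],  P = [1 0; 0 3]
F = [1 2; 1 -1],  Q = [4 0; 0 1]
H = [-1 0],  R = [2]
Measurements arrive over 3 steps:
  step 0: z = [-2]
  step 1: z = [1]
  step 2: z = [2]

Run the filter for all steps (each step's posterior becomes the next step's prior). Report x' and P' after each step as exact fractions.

step 0: x' = [20/19, -7/19], P' = [34/19 -10/19; -10/19 70/19]
step 1: x' = [-169/194, 176/97], P' = [175/97 -58/97; -58/97 553/97]
step 2: x' = [-4551/2737, -115/119], P' = [5086/2737 -86/119; -86/119 716/119]

step 0: x̄ = F·x = [-7, 2]
step 0: P̄ = F·P·Fᵀ + Q = [17 -5; -5 5]
step 0: y = z − H·x̄ = [-9]
step 0: S = H·P̄·Hᵀ + R = [19]
step 0: K = P̄·Hᵀ·S⁻¹ = [-17/19; 5/19]
step 0: x' = x̄ + K·y = [20/19, -7/19]
step 0: P' = (I − K·H)·P̄ = [34/19 -10/19; -10/19 70/19]
step 1: x̄ = F·x = [6/19, 27/19]
step 1: P̄ = F·P·Fᵀ + Q = [350/19 -116/19; -116/19 143/19]
step 1: y = z − H·x̄ = [25/19]
step 1: S = H·P̄·Hᵀ + R = [388/19]
step 1: K = P̄·Hᵀ·S⁻¹ = [-175/194; 29/97]
step 1: x' = x̄ + K·y = [-169/194, 176/97]
step 1: P' = (I − K·H)·P̄ = [175/97 -58/97; -58/97 553/97]
step 2: x̄ = F·x = [535/194, -521/194]
step 2: P̄ = F·P·Fᵀ + Q = [2543/97 -989/97; -989/97 941/97]
step 2: y = z − H·x̄ = [923/194]
step 2: S = H·P̄·Hᵀ + R = [2737/97]
step 2: K = P̄·Hᵀ·S⁻¹ = [-2543/2737; 43/119]
step 2: x' = x̄ + K·y = [-4551/2737, -115/119]
step 2: P' = (I − K·H)·P̄ = [5086/2737 -86/119; -86/119 716/119]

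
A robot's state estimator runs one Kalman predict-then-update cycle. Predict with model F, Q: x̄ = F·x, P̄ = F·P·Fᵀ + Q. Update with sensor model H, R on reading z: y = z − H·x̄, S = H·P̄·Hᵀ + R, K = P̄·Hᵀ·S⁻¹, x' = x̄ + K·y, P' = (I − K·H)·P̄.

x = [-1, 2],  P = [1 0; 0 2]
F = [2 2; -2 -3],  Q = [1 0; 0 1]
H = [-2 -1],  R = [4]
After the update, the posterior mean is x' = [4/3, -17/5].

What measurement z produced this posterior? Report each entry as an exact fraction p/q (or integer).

x̄ = F·x = [2, -4]
P̄ = F·P·Fᵀ + Q = [13 -16; -16 23]
S = H·P̄·Hᵀ + R = [15]
K = P̄·Hᵀ·S⁻¹ = [-2/3; 3/5]
x' − x̄ = [-2/3, 3/5] = K·y
y = (KᵀK)⁻¹·Kᵀ·(x' − x̄) = [1]
z = y + H·x̄ = [1] + [0] = [1]

z = [1]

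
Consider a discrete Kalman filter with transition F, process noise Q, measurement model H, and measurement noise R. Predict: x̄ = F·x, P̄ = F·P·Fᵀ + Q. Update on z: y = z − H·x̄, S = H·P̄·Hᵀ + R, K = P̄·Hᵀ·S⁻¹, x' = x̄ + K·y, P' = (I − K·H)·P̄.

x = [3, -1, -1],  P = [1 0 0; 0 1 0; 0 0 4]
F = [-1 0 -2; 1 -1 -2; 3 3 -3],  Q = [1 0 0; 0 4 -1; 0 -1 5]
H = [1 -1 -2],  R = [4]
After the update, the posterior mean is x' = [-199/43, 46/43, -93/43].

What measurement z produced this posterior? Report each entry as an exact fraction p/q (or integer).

z = [-1]

x̄ = F·x = [-1, 6, 9]
P̄ = F·P·Fᵀ + Q = [18 15 21; 15 22 23; 21 23 59]
S = H·P̄·Hᵀ + R = [258]
K = P̄·Hᵀ·S⁻¹ = [-13/86; -53/258; -20/43]
x' − x̄ = [-156/43, -212/43, -480/43] = K·y
y = (KᵀK)⁻¹·Kᵀ·(x' − x̄) = [24]
z = y + H·x̄ = [24] + [-25] = [-1]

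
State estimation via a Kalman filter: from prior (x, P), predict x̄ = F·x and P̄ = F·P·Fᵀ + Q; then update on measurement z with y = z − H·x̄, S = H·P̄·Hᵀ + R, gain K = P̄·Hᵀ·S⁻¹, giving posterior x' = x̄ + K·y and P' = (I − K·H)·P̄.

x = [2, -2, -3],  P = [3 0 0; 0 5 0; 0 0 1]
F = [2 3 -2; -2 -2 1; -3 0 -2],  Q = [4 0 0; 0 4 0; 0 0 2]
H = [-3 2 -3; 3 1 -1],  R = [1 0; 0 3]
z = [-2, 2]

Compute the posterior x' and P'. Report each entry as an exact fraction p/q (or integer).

x̄ = F·x = [4, -3, 0]
P̄ = F·P·Fᵀ + Q = [65 -44 -14; -44 37 16; -14 16 33]
y = z − H·x̄ = [16, -7]
S = H·P̄·Hᵀ + R = [1115 -540; -540 446]
K = P̄·Hᵀ·S⁻¹ = [-9193/102845 10767/41138; 5264/102845 -7689/41138; -4301/20569 -15857/41138]
x' = x̄ + K·y = [151739/205690, -179507/205690, -26633/41138]
P' = (I − K·H)·P̄ = [56049/205690 -169687/205690 -32609/41138; -169687/205690 1679711/205690 257197/41138; -32609/41138 257197/41138 206941/41138]

x' = [151739/205690, -179507/205690, -26633/41138]
P' = [56049/205690 -169687/205690 -32609/41138; -169687/205690 1679711/205690 257197/41138; -32609/41138 257197/41138 206941/41138]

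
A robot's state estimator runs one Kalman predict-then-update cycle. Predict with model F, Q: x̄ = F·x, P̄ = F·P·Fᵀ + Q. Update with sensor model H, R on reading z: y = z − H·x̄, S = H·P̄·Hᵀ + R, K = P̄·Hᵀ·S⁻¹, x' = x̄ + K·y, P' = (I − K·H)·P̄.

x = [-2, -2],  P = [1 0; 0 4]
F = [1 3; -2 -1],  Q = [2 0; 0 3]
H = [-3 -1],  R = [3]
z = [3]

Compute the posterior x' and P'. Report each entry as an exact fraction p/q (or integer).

x̄ = F·x = [-8, 6]
P̄ = F·P·Fᵀ + Q = [39 -14; -14 11]
y = z − H·x̄ = [-15]
S = H·P̄·Hᵀ + R = [281]
K = P̄·Hᵀ·S⁻¹ = [-103/281; 31/281]
x' = x̄ + K·y = [-703/281, 1221/281]
P' = (I − K·H)·P̄ = [350/281 -741/281; -741/281 2130/281]

x' = [-703/281, 1221/281]
P' = [350/281 -741/281; -741/281 2130/281]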